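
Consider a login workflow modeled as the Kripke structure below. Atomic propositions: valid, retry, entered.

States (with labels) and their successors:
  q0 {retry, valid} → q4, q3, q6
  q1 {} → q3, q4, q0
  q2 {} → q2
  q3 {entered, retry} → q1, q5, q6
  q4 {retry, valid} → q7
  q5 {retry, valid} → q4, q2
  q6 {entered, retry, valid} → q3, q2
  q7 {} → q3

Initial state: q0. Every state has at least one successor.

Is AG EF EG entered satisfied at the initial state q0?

States satisfying EF EG entered: {q0, q1, q3, q4, q5, q6, q7}.
States satisfying AG EF EG entered: ∅.
q2 is reachable from q0 and violates EF EG entered, so AG fails at q0.
q0 ∉ Sat(AG EF EG entered).

Violated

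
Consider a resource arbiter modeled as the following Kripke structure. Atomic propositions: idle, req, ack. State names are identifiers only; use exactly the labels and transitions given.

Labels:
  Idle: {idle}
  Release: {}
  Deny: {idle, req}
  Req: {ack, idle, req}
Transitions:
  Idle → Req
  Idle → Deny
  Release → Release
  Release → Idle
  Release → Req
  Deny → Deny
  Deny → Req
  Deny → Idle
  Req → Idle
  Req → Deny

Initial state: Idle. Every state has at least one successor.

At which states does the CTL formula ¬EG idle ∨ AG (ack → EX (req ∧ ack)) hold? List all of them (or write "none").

States satisfying idle: {Idle, Deny, Req}.
States satisfying EG idle: {Idle, Deny, Req}.
States satisfying ¬EG idle: {Release}.
States satisfying ack → EX (req ∧ ack): {Idle, Release, Deny}.
States satisfying AG (ack → EX (req ∧ ack)): ∅.
States satisfying ¬EG idle ∨ AG (ack → EX (req ∧ ack)): {Release}.

{Release}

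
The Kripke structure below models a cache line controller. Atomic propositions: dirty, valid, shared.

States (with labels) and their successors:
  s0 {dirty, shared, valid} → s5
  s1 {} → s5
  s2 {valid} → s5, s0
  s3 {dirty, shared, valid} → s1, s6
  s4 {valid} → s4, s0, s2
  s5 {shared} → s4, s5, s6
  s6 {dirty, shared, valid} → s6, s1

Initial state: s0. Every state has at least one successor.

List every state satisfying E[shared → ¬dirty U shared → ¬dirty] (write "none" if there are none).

{s1, s2, s4, s5}

States satisfying shared → ¬dirty: {s1, s2, s4, s5}.
States satisfying E[shared → ¬dirty U shared → ¬dirty]: {s1, s2, s4, s5}.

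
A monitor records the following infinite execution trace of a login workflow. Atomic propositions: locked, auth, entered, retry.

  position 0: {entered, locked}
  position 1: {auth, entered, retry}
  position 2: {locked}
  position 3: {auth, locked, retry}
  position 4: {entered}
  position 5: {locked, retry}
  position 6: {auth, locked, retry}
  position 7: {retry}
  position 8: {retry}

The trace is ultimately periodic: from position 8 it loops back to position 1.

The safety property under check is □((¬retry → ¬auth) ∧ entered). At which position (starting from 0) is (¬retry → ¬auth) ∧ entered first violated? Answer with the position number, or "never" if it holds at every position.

Check (¬retry → ¬auth) ∧ entered at each position in order: 0 ✓, 1 ✓.
At position 2 the labels are {locked}, so (¬retry → ¬auth) ∧ entered is false there. This is the first violation.

2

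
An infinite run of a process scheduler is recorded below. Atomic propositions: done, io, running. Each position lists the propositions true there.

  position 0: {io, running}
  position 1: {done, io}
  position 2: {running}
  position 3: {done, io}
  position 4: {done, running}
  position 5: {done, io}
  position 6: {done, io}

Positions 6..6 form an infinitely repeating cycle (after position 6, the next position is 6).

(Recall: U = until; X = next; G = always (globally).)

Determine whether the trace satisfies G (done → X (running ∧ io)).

done → X (running ∧ io) must hold at every position from 0 onward. It fails at position 1, so G (done → X (running ∧ io)) is false.
Positions where done holds: 1, 3, 4, 5, 6.
Check X (running ∧ io) at each: 1→fails, 3→fails, 4→fails, 5→fails, 6→fails.

Does not hold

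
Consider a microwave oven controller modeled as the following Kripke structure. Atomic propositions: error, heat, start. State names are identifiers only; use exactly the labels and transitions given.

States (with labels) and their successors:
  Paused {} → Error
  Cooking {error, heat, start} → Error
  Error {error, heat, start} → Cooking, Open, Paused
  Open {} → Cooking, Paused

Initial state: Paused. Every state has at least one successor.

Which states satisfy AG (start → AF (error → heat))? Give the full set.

{Paused, Cooking, Error, Open}

States satisfying start → AF (error → heat): {Paused, Cooking, Error, Open}.
States satisfying AG (start → AF (error → heat)): {Paused, Cooking, Error, Open}.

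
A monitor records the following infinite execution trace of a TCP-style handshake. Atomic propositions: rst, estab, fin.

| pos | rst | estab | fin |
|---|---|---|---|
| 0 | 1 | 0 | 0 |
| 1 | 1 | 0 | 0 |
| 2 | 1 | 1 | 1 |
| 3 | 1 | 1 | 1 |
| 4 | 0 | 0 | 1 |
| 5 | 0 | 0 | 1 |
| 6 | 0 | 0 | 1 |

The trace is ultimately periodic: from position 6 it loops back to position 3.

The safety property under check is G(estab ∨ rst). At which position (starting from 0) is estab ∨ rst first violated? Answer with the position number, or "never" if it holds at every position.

4

Check estab ∨ rst at each position in order: 0 ✓, 1 ✓, 2 ✓, 3 ✓.
At position 4 the labels are {fin}, so estab ∨ rst is false there. This is the first violation.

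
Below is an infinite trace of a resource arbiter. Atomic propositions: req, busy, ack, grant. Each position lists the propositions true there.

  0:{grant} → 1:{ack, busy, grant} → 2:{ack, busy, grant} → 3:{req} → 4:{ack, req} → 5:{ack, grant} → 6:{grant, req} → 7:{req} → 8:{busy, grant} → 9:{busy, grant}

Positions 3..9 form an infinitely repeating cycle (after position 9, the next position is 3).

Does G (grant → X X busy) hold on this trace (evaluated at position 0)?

grant → X X busy must hold at every position from 0 onward. It fails at position 1, so G (grant → X X busy) is false.
Positions where grant holds: 0, 1, 2, 5, 6, 8, 9.
Check X X busy at each: 0→ok, 1→fails, 2→fails, 5→fails, 6→ok, 8→fails, 9→fails.

Violated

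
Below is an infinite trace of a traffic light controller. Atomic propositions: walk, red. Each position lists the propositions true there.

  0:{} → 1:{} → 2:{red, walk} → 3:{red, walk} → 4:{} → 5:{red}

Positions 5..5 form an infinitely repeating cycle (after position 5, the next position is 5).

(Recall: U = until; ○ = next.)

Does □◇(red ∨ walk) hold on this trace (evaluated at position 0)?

◇(red ∨ walk) holds at every position 0..5, and those are all positions ever visited, so □◇(red ∨ walk) holds.

Satisfied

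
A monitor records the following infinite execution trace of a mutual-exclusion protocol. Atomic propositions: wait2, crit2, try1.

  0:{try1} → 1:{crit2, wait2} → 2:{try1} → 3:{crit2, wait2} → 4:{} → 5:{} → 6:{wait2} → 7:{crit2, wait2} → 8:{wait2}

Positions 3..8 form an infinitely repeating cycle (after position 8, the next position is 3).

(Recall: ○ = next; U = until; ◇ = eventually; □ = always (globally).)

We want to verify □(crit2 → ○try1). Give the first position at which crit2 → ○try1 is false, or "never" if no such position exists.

3

Check crit2 → ○try1 at each position in order: 0 ✓, 1 ✓, 2 ✓.
At position 3 the labels are {crit2, wait2} and the next position 4 has {}, so crit2 → ○try1 is false there. This is the first violation.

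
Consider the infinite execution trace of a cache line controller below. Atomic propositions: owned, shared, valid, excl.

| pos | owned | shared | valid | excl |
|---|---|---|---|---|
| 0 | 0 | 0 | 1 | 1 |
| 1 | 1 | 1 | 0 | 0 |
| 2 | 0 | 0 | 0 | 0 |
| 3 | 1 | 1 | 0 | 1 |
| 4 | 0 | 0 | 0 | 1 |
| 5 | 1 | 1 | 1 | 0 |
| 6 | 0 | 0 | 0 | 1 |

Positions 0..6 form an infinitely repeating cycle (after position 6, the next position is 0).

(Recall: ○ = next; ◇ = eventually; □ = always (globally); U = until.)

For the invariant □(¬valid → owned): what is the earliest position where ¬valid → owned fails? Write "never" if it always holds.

Check ¬valid → owned at each position in order: 0 ✓, 1 ✓.
At position 2 the labels are {}, so ¬valid → owned is false there. This is the first violation.

2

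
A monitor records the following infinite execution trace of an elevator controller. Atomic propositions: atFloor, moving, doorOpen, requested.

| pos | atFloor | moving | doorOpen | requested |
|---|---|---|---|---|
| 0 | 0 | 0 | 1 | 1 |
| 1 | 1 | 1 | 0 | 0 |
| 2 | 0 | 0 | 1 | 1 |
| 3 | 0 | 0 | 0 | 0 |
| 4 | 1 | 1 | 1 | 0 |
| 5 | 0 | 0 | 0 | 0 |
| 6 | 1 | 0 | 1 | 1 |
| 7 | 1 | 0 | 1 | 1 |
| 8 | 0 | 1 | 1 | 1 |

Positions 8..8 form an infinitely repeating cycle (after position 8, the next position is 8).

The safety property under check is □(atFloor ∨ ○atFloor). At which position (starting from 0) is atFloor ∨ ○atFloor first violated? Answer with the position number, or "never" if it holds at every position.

Check atFloor ∨ ○atFloor at each position in order: 0 ✓, 1 ✓.
At position 2 the labels are {doorOpen, requested} and the next position 3 has {}, so atFloor ∨ ○atFloor is false there. This is the first violation.

2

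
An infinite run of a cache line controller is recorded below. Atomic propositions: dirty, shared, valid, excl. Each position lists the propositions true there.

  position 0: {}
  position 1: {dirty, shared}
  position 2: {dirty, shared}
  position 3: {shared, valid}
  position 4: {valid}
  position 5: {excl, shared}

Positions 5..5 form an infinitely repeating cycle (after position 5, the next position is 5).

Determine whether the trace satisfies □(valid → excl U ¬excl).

Satisfied

valid → excl U ¬excl holds at every position 0..5, and those are all positions ever visited, so □(valid → excl U ¬excl) holds.
Positions where valid holds: 3, 4.
Check excl U ¬excl at each: 3→ok, 4→ok.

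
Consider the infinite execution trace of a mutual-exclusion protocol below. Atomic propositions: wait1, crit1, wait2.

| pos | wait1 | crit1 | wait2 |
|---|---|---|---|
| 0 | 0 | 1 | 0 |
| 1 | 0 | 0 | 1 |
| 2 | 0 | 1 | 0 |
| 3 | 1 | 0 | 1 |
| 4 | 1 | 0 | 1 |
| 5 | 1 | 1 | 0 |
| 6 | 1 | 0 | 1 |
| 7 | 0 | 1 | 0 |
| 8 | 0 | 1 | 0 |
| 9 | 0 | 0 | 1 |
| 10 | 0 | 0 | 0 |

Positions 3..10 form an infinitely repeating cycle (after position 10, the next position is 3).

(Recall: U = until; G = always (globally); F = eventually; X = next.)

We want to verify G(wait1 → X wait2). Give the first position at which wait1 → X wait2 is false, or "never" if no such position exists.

4

Check wait1 → X wait2 at each position in order: 0 ✓, 1 ✓, 2 ✓, 3 ✓.
At position 4 the labels are {wait1, wait2} and the next position 5 has {crit1, wait1}, so wait1 → X wait2 is false there. This is the first violation.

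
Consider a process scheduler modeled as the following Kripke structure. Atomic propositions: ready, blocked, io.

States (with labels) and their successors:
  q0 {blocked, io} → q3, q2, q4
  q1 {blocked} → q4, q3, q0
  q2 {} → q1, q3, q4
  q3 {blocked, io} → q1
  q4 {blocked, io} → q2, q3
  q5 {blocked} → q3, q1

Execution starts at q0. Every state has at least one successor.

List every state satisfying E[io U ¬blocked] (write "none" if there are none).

States satisfying io: {q0, q3, q4}.
States satisfying ¬blocked: {q2}.
States satisfying E[io U ¬blocked]: {q0, q2, q4}.

{q0, q2, q4}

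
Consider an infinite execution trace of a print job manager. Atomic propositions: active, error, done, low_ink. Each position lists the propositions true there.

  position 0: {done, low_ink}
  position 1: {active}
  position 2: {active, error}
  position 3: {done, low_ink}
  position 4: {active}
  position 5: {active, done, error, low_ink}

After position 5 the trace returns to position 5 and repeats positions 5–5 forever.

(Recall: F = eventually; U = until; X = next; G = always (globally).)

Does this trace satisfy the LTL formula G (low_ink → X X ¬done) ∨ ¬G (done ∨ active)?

Does not hold

low_ink → X X ¬done must hold at every position from 0 onward. It fails at position 3, so G (low_ink → X X ¬done) is false.
Positions where low_ink holds: 0, 3, 5.
Check X X ¬done at each: 0→ok, 3→fails, 5→fails.
At position 0: G (low_ink → X X ¬done) is false; ¬G (done ∨ active) is false; so G (low_ink → X X ¬done) ∨ ¬G (done ∨ active) is false.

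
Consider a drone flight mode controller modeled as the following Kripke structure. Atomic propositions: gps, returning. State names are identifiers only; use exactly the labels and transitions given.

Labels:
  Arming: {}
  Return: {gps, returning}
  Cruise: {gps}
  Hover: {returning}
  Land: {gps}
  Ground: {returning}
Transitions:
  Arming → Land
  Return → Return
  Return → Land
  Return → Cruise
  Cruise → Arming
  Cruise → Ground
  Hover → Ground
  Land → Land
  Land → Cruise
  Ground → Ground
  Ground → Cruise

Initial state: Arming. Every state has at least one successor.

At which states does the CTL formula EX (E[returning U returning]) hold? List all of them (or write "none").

States satisfying E[returning U returning]: {Return, Hover, Ground}.
States satisfying EX (E[returning U returning]): {Return, Cruise, Hover, Ground}.

{Return, Cruise, Hover, Ground}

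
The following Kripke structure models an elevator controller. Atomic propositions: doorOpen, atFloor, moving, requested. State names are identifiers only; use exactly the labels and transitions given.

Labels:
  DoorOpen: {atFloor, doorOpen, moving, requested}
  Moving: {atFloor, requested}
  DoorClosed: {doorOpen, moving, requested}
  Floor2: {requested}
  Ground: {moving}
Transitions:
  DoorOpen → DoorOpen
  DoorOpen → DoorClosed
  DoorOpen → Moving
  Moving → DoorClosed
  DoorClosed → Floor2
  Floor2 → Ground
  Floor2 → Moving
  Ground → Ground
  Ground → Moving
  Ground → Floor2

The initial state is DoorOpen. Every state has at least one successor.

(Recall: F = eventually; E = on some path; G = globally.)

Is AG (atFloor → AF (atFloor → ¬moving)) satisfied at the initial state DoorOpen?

Violated

States satisfying atFloor → AF (atFloor → ¬moving): {Moving, DoorClosed, Floor2, Ground}.
States satisfying AG (atFloor → AF (atFloor → ¬moving)): {Moving, DoorClosed, Floor2, Ground}.
DoorOpen is reachable from DoorOpen and violates atFloor → AF (atFloor → ¬moving), so AG fails at DoorOpen.
DoorOpen ∉ Sat(AG (atFloor → AF (atFloor → ¬moving))).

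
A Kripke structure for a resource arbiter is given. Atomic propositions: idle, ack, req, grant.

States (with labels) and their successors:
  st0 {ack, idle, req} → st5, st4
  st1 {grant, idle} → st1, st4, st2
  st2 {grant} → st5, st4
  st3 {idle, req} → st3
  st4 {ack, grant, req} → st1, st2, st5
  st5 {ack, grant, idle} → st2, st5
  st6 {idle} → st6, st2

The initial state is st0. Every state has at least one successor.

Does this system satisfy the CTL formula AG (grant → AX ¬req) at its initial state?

States satisfying grant → AX ¬req: {st0, st3, st4, st5, st6}.
States satisfying AG (grant → AX ¬req): {st3}.
st1 is reachable from st0 and violates grant → AX ¬req, so AG fails at st0.
st0 ∉ Sat(AG (grant → AX ¬req)).

Violated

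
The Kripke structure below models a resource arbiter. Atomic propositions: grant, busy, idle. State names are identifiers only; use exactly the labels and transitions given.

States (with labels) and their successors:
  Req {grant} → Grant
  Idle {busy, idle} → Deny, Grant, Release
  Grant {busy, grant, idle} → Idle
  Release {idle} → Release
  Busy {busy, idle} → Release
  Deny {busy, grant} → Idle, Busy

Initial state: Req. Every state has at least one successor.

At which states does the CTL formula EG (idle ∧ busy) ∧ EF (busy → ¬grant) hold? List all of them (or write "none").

States satisfying idle ∧ busy: {Idle, Grant, Busy}.
States satisfying EG (idle ∧ busy): {Idle, Grant}.
States satisfying busy → ¬grant: {Req, Idle, Release, Busy}.
States satisfying EF (busy → ¬grant): {Req, Idle, Grant, Release, Busy, Deny}.
States satisfying EG (idle ∧ busy) ∧ EF (busy → ¬grant): {Idle, Grant}.

{Idle, Grant}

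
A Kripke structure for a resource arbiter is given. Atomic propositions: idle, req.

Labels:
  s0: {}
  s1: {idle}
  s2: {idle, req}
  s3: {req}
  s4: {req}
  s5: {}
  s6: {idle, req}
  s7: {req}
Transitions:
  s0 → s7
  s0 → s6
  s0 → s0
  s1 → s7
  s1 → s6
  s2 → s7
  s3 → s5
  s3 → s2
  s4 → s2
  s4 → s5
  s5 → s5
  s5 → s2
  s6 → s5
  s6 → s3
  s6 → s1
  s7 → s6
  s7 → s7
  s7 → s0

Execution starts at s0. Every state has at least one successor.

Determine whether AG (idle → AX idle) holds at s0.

Does not hold

States satisfying idle → AX idle: {s0, s3, s4, s5, s7}.
States satisfying AG (idle → AX idle): ∅.
s1 is reachable from s0 and violates idle → AX idle, so AG fails at s0.
s0 ∉ Sat(AG (idle → AX idle)).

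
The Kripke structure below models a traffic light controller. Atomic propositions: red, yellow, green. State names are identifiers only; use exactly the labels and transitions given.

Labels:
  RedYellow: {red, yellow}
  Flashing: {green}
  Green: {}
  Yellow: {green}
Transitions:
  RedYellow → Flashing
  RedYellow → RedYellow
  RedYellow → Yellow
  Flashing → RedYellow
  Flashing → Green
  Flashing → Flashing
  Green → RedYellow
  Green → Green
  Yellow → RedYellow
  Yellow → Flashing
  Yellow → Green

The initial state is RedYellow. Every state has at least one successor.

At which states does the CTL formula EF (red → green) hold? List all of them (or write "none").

{RedYellow, Flashing, Green, Yellow}

States satisfying red → green: {Flashing, Green, Yellow}.
States satisfying EF (red → green): {RedYellow, Flashing, Green, Yellow}.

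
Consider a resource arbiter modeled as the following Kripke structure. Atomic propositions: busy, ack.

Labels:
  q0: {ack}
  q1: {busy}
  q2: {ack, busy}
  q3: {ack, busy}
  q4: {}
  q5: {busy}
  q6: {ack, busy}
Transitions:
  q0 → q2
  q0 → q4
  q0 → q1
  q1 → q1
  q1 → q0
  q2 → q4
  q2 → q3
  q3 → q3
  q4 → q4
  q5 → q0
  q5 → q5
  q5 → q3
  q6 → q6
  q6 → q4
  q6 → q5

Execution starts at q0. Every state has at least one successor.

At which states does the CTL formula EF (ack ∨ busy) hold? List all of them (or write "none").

States satisfying ack ∨ busy: {q0, q1, q2, q3, q5, q6}.
States satisfying EF (ack ∨ busy): {q0, q1, q2, q3, q5, q6}.

{q0, q1, q2, q3, q5, q6}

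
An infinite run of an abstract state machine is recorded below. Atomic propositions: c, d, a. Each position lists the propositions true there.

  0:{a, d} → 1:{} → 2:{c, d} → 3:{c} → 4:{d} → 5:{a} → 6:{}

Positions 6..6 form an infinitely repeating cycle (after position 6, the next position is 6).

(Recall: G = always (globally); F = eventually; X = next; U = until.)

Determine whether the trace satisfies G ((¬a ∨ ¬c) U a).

No

(¬a ∨ ¬c) U a must hold at every position from 0 onward. It fails at position 6, so G ((¬a ∨ ¬c) U a) is false.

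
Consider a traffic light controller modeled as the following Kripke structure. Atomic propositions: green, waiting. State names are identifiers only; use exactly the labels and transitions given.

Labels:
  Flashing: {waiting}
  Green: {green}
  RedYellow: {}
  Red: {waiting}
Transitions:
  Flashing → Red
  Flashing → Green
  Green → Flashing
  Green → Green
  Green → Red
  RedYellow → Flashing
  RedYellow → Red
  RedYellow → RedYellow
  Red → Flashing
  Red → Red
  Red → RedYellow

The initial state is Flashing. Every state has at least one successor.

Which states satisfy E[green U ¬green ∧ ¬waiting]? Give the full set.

States satisfying green: {Green}.
States satisfying ¬green ∧ ¬waiting: {RedYellow}.
States satisfying E[green U ¬green ∧ ¬waiting]: {RedYellow}.

{RedYellow}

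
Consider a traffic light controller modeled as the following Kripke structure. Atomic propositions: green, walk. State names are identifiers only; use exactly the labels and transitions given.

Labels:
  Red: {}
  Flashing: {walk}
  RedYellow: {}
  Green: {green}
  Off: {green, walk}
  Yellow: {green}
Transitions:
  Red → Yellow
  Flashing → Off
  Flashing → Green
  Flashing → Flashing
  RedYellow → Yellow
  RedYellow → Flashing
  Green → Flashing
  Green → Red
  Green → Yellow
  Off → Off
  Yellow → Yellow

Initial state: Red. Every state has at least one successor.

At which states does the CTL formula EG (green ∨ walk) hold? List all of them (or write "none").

States satisfying green ∨ walk: {Flashing, Green, Off, Yellow}.
States satisfying EG (green ∨ walk): {Flashing, Green, Off, Yellow}.

{Flashing, Green, Off, Yellow}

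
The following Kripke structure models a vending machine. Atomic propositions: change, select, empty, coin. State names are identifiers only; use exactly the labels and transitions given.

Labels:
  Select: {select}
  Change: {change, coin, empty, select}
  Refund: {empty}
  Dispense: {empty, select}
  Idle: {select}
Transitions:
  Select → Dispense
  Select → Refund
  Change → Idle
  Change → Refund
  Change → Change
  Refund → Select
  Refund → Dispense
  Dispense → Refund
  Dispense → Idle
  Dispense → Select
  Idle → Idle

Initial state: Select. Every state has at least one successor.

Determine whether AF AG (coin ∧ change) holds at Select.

No

States satisfying AG (coin ∧ change): ∅.
States satisfying AF AG (coin ∧ change): ∅.
There is a path from Select along which AG (coin ∧ change) never holds.
Select ∉ Sat(AF AG (coin ∧ change)).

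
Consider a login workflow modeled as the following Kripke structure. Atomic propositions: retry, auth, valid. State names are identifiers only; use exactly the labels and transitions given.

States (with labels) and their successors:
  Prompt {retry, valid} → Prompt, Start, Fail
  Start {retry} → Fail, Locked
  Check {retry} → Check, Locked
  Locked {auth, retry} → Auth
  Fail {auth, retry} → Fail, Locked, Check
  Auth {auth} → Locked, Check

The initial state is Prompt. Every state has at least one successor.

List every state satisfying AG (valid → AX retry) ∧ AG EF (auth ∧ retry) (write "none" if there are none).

States satisfying valid → AX retry: {Prompt, Start, Check, Locked, Fail, Auth}.
States satisfying AG (valid → AX retry): {Prompt, Start, Check, Locked, Fail, Auth}.
States satisfying EF (auth ∧ retry): {Prompt, Start, Check, Locked, Fail, Auth}.
States satisfying AG EF (auth ∧ retry): {Prompt, Start, Check, Locked, Fail, Auth}.
States satisfying AG (valid → AX retry) ∧ AG EF (auth ∧ retry): {Prompt, Start, Check, Locked, Fail, Auth}.

{Prompt, Start, Check, Locked, Fail, Auth}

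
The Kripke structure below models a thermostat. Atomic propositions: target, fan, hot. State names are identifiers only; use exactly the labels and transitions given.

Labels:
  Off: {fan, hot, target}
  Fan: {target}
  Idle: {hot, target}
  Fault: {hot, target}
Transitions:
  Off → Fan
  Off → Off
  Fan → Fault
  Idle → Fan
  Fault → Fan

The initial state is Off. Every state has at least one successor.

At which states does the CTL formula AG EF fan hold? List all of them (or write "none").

States satisfying EF fan: {Off}.
States satisfying AG EF fan: ∅.

none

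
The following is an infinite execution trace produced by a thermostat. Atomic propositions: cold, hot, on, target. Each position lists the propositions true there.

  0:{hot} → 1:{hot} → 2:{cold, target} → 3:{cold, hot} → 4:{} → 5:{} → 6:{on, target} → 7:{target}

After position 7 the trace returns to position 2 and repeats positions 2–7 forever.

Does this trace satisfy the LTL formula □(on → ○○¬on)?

Yes

on → ○○¬on holds at every position 0..7, and those are all positions ever visited, so □(on → ○○¬on) holds.
Positions where on holds: 6.
Check ○○¬on at each: 6→ok.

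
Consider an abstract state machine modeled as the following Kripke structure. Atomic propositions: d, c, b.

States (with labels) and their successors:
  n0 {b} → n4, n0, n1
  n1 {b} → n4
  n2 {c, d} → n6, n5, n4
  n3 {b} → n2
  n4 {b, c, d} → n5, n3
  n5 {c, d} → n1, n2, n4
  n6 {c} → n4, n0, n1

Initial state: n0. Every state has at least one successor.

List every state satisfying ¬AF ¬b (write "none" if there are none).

{n0}

States satisfying ¬b: {n2, n5, n6}.
States satisfying AF ¬b: {n1, n2, n3, n4, n5, n6}.
States satisfying ¬AF ¬b: {n0}.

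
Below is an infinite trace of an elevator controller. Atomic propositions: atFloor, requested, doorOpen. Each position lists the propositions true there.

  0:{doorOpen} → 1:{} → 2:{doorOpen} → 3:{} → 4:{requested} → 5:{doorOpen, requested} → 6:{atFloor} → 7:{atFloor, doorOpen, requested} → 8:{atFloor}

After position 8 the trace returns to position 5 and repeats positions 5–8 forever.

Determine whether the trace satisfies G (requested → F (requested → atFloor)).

requested → F (requested → atFloor) holds at every position 0..8, and those are all positions ever visited, so G (requested → F (requested → atFloor)) holds.
Positions where requested holds: 4, 5, 7.
Check F (requested → atFloor) at each: 4→ok, 5→ok, 7→ok.

Satisfied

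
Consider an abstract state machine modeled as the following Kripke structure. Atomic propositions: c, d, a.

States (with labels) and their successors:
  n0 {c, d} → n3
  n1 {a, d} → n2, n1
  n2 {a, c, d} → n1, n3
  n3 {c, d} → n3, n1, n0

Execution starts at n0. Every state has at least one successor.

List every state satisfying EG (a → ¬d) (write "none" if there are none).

{n0, n3}

States satisfying a → ¬d: {n0, n3}.
States satisfying EG (a → ¬d): {n0, n3}.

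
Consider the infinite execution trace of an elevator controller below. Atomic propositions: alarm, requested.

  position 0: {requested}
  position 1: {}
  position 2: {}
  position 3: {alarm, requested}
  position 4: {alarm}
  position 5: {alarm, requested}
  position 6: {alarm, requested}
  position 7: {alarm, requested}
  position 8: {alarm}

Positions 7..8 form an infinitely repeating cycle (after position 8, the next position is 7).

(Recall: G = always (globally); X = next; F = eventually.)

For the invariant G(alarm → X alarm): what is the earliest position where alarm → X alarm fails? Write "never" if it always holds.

never

alarm → X alarm holds at every position 0..8, and those are all the positions the trace ever visits, so the invariant G(alarm → X alarm) is never violated.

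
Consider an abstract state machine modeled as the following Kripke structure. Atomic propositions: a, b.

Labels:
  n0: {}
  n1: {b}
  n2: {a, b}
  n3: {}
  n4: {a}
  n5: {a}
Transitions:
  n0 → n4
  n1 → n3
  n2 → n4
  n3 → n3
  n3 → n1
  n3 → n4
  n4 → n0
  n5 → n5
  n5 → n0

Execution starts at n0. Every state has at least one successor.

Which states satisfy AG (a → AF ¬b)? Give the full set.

{n0, n1, n2, n3, n4, n5}

States satisfying a → AF ¬b: {n0, n1, n2, n3, n4, n5}.
States satisfying AG (a → AF ¬b): {n0, n1, n2, n3, n4, n5}.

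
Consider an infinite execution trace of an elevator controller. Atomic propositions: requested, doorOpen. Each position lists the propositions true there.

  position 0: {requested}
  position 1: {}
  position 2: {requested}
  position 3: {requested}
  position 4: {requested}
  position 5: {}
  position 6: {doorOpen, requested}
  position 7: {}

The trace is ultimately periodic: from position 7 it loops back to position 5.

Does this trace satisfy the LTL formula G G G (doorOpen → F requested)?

G G (doorOpen → F requested) holds at every position 0..7, and those are all positions ever visited, so G G G (doorOpen → F requested) holds.

Satisfied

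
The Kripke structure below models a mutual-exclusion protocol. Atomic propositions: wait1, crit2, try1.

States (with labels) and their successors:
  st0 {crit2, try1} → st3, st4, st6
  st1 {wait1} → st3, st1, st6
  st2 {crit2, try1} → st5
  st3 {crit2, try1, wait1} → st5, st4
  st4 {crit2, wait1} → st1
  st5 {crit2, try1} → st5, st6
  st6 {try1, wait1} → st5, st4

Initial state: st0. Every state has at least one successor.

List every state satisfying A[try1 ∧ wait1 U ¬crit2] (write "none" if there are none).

{st1, st6}

States satisfying try1 ∧ wait1: {st3, st6}.
States satisfying ¬crit2: {st1, st6}.
States satisfying A[try1 ∧ wait1 U ¬crit2]: {st1, st6}.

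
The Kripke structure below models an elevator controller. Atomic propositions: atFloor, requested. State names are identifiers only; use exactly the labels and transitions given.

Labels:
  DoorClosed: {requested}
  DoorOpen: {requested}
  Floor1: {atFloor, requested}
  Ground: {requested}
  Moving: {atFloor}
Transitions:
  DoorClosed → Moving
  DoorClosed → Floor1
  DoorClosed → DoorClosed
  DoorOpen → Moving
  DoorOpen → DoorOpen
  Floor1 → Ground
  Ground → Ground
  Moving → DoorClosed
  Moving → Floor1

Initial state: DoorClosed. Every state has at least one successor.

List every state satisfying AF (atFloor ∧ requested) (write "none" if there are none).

States satisfying atFloor ∧ requested: {Floor1}.
States satisfying AF (atFloor ∧ requested): {Floor1}.

{Floor1}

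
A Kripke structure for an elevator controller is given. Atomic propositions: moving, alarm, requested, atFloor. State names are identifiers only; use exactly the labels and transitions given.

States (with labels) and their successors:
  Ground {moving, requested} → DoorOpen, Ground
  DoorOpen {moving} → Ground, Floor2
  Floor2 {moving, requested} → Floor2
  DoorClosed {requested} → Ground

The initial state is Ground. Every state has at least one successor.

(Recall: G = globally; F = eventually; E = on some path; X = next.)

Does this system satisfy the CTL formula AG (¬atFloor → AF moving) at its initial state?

Holds

States satisfying ¬atFloor → AF moving: {Ground, DoorOpen, Floor2, DoorClosed}.
States satisfying AG (¬atFloor → AF moving): {Ground, DoorOpen, Floor2, DoorClosed}.
Every state reachable from Ground satisfies ¬atFloor → AF moving.
Ground ∈ Sat(AG (¬atFloor → AF moving)).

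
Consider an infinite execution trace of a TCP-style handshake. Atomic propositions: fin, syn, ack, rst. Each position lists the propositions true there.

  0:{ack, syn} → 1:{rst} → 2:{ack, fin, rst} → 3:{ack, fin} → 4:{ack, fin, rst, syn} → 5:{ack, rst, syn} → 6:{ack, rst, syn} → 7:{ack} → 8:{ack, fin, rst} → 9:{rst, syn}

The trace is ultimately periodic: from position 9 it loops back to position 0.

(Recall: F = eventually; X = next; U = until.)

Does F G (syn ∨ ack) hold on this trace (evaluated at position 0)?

G (syn ∨ ack) is false at every position 0..9, so it never becomes true and F G (syn ∨ ack) fails.

No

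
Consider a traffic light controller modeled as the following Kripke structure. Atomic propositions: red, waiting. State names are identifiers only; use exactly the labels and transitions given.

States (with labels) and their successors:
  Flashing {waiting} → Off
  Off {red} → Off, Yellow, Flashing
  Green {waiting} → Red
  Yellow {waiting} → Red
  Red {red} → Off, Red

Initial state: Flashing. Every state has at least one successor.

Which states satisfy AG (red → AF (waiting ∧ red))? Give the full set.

States satisfying red → AF (waiting ∧ red): {Flashing, Green, Yellow}.
States satisfying AG (red → AF (waiting ∧ red)): ∅.

none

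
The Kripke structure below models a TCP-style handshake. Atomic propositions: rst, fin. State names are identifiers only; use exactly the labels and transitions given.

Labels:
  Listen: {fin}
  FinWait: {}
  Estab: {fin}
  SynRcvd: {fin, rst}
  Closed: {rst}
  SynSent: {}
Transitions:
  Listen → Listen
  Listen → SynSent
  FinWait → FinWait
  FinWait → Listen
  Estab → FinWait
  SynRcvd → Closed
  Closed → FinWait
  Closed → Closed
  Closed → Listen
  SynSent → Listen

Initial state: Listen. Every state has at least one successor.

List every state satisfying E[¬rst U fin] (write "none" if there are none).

{Listen, FinWait, Estab, SynRcvd, SynSent}

States satisfying ¬rst: {Listen, FinWait, Estab, SynSent}.
States satisfying fin: {Listen, Estab, SynRcvd}.
States satisfying E[¬rst U fin]: {Listen, FinWait, Estab, SynRcvd, SynSent}.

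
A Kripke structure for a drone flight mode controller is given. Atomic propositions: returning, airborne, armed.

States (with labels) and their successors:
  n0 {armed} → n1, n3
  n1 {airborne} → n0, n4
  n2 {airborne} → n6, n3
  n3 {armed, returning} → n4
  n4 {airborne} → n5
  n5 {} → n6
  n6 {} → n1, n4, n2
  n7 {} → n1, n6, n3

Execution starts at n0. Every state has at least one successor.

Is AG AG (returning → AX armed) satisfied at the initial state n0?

States satisfying AG (returning → AX armed): ∅.
States satisfying AG AG (returning → AX armed): ∅.
n0 is reachable from n0 and violates AG (returning → AX armed), so AG fails at n0.
n0 ∉ Sat(AG AG (returning → AX armed)).

Does not hold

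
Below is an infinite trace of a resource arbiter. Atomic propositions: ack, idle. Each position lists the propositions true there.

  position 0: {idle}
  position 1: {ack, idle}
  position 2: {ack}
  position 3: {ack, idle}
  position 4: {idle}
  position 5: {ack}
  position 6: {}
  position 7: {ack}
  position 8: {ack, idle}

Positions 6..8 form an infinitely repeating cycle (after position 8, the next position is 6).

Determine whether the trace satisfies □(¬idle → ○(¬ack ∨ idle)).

Violated

¬idle → ○(¬ack ∨ idle) must hold at every position from 0 onward. It fails at position 6, so □(¬idle → ○(¬ack ∨ idle)) is false.
Positions where ¬idle holds: 2, 5, 6, 7.
Check ○(¬ack ∨ idle) at each: 2→ok, 5→ok, 6→fails, 7→ok.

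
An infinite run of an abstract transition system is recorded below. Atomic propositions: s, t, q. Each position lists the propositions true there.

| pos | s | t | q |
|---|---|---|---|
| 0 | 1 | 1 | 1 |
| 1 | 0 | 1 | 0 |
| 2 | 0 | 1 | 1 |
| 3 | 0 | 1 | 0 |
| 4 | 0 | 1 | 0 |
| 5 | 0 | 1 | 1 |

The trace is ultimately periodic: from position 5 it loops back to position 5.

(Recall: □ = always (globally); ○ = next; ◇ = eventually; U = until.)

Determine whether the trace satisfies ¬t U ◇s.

Walking from position 0: ◇s first holds at position 0, and ¬t holds at every earlier position along the way, so ¬t U ◇s holds.

Holds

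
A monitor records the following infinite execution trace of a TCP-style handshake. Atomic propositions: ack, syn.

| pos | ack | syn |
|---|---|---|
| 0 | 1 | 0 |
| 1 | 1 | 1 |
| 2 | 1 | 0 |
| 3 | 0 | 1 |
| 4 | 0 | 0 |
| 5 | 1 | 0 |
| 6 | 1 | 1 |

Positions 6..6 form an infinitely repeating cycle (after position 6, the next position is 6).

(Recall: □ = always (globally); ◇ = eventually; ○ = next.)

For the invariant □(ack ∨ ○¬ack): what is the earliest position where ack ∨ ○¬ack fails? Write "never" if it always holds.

Check ack ∨ ○¬ack at each position in order: 0 ✓, 1 ✓, 2 ✓, 3 ✓.
At position 4 the labels are {} and the next position 5 has {ack}, so ack ∨ ○¬ack is false there. This is the first violation.

4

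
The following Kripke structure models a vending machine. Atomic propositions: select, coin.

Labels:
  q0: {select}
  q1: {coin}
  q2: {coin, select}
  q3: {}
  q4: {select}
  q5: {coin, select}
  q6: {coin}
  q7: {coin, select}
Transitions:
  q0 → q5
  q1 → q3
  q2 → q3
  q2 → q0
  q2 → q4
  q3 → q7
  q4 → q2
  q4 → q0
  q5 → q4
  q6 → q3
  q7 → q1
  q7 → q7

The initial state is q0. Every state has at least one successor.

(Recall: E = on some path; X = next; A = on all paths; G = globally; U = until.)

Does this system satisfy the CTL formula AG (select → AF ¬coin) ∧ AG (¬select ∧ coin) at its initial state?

States satisfying select → AF ¬coin: {q0, q1, q2, q3, q4, q5, q6}.
States satisfying AG (select → AF ¬coin): ∅.
States satisfying ¬select ∧ coin: {q1, q6}.
States satisfying AG (¬select ∧ coin): ∅.
States satisfying AG (select → AF ¬coin) ∧ AG (¬select ∧ coin): ∅.
q0 ∉ Sat(AG (select → AF ¬coin) ∧ AG (¬select ∧ coin)).

Violated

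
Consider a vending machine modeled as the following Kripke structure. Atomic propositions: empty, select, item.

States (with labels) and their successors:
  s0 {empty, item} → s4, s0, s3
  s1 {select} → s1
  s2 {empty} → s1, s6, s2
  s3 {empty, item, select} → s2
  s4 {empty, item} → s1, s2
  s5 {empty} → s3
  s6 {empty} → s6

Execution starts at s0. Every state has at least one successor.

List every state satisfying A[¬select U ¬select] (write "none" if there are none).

{s0, s2, s4, s5, s6}

States satisfying ¬select: {s0, s2, s4, s5, s6}.
States satisfying A[¬select U ¬select]: {s0, s2, s4, s5, s6}.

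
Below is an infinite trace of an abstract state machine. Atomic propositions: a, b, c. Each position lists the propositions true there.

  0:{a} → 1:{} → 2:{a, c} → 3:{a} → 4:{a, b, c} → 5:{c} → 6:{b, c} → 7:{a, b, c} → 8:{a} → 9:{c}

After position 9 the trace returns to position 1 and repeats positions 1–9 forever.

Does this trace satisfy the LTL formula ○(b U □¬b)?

The position after 0 is 1; b U □¬b is false there.

Does not hold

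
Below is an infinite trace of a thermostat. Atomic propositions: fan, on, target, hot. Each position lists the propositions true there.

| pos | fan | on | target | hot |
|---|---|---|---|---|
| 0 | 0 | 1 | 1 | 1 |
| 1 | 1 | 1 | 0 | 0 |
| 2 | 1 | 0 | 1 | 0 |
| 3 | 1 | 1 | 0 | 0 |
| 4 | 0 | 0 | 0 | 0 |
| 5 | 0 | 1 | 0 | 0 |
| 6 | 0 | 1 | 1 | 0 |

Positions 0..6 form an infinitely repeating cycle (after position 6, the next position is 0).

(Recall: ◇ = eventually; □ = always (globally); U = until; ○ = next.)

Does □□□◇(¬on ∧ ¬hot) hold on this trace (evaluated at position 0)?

□□◇(¬on ∧ ¬hot) holds at every position 0..6, and those are all positions ever visited, so □□□◇(¬on ∧ ¬hot) holds.

Yes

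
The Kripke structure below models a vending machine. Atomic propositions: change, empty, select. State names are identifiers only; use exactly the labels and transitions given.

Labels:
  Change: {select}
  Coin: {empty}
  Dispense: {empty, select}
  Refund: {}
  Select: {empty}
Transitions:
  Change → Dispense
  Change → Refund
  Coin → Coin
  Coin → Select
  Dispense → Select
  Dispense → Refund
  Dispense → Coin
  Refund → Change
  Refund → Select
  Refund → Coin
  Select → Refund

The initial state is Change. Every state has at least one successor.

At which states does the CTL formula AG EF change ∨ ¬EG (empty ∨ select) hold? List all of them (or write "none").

States satisfying EF change: ∅.
States satisfying AG EF change: ∅.
States satisfying empty ∨ select: {Change, Coin, Dispense, Select}.
States satisfying EG (empty ∨ select): {Change, Coin, Dispense}.
States satisfying ¬EG (empty ∨ select): {Refund, Select}.
States satisfying AG EF change ∨ ¬EG (empty ∨ select): {Refund, Select}.

{Refund, Select}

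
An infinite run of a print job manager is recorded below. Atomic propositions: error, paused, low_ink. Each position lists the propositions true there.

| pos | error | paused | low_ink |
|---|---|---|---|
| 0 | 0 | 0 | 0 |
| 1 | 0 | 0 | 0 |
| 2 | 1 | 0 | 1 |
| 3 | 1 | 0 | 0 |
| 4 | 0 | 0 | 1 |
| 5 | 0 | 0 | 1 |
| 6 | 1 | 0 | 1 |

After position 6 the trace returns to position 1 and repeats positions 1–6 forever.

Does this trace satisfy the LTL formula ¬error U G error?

Violated

Walking from position 0: at position 2, G error has not yet held and ¬error fails, so ¬error U G error is false.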